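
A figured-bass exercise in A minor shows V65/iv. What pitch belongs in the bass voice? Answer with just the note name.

C#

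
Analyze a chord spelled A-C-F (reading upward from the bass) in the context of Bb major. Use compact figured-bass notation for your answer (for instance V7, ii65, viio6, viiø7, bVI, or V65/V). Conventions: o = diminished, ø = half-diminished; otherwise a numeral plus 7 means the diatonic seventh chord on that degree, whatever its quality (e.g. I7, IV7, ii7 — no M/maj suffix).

V6

The pitches F-A-C form a major triad rooted on F.
F is scale degree 5 in Bb major, and a major triad on that degree is written V.
With A in the bass the chord is in first inversion, so the figured bass is 6.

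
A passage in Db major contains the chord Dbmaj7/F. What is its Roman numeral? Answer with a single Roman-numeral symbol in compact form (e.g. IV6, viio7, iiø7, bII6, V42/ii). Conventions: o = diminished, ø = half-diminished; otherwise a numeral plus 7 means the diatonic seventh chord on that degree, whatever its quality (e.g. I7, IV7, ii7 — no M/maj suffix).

I65

Stacked in thirds the chord is Db-F-Ab-C: a major seventh chord on Db.
Db is scale degree 1 in Db major, and a major seventh chord on that degree is written I7.
With F in the bass the chord is in first inversion, so the figured bass is 65.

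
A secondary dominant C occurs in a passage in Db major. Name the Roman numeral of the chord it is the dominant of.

iii

The chord is a major triad on C.
A dominant resolves down a perfect fifth: C → F. In Db major, F is scale degree 3, i.e. iii.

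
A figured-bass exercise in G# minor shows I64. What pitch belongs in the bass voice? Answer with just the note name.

I in G# minor has root G#; the chord is G#-B#-D#.
The figure 64 means second inversion — the fifth is in the bass.

D#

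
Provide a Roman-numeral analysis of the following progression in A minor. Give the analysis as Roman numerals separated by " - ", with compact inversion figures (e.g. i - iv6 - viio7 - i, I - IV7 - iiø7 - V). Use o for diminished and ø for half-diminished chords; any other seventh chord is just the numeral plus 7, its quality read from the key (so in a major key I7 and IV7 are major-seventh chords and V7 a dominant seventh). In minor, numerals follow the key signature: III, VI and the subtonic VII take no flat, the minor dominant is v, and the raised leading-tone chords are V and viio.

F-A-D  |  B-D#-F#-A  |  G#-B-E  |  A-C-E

F-A-D: minor triad on D = scale degree 4 → iv6.
B-D#-F#-A: chromatic; B is V of V, so V7/V.
G#-B-E: major triad on E = scale degree 5 → V6.
A-C-E: minor triad on A = scale degree 1 → i.

iv6 - V7/V - V6 - i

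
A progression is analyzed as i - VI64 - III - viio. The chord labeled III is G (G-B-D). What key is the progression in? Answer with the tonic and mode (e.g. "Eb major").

E minor

The anchor chord is a major triad on G, labeled III.
III on G implies G is the mediant; that puts the tonic at E, and the uppercase numeral fits minor mode.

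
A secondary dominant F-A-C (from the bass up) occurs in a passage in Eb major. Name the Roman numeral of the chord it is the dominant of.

V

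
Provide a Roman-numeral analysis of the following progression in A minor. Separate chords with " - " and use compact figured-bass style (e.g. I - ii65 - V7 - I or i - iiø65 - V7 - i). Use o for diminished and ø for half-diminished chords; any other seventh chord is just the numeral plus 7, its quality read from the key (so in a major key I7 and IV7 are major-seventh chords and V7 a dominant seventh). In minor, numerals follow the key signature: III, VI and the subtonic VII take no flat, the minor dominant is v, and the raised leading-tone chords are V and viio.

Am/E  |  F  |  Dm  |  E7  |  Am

i64 - VI - iv - V7 - i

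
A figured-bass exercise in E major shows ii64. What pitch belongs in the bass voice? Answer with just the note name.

ii in E major has root F#; the chord is F#-A-C#.
The figure 64 means second inversion — the fifth is in the bass.

C#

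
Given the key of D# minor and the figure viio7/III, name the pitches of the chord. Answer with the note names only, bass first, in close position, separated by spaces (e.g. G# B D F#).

E# G# B D

viio7/III is a secondary leading-tone chord. The target III is F# in D# minor; the applied chord is rooted a semitone below, on E#.
Building a fully diminished seventh chord on E# gives E#-G#-B-D.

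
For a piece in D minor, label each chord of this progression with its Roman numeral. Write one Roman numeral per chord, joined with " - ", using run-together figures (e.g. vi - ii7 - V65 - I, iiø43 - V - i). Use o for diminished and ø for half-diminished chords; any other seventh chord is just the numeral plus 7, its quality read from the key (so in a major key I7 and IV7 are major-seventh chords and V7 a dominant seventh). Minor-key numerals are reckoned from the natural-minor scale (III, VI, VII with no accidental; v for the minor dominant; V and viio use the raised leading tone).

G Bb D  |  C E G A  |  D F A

G-Bb-D has root G, degree 4 in D minor, so iv.
C-E-G-A has root A, degree 5 in D minor, so v65.
D-F-A: minor triad on D = scale degree 1 → i.

iv - v65 - i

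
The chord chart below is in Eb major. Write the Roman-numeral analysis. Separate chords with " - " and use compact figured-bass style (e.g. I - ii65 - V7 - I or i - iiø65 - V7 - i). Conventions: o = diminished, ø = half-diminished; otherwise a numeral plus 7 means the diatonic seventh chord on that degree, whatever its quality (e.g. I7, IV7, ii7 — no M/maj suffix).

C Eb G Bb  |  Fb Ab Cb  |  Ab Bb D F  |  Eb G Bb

vi7 - bII - V42 - I

C-Eb-G-Bb: root C is the submediant; minor seventh chord there is vi7.
Fb-Ab-Cb: major triad on Fb — chromatic; Fb is the lowered second degree, so this is the Neapolitan chord, bII.
Ab-Bb-D-F: dominant seventh chord on Bb = scale degree 5 → V42.
Eb-G-Bb: root Eb is the tonic; major triad there is I.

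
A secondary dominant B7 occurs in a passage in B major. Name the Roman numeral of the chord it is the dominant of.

IV

The chord is a dominant seventh chord on B.
A dominant resolves down a perfect fifth: B → E. In B major, E is scale degree 4, i.e. IV.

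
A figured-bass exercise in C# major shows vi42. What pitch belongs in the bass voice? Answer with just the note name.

G#

vi in C# major has root A#; the chord is A#-C#-E#-G#.
The figure 42 means third inversion — the seventh is in the bass.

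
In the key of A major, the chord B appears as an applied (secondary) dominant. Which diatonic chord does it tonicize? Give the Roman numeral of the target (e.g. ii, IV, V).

V

The chord is a major triad on B.
A dominant resolves down a perfect fifth: B → E. In A major, E is scale degree 5, i.e. V.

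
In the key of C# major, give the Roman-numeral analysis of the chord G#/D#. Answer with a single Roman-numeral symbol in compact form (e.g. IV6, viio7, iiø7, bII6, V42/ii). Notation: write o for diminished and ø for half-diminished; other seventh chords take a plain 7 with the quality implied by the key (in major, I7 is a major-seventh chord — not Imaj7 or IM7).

The pitches G#-B#-D# form a major triad rooted on G#.
In C# major, G# is the dominant; the diatonic major triad there is V.
With D# in the bass the chord is in second inversion, so the figured bass is 64.

V64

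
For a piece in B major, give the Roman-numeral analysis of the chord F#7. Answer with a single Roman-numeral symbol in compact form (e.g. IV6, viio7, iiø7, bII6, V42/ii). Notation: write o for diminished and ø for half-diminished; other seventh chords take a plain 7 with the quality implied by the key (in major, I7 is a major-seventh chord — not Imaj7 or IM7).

V7

The pitches F#-A#-C#-E form a dominant seventh chord rooted on F#.
In B major, F# is the dominant; the diatonic dominant seventh chord there is V7.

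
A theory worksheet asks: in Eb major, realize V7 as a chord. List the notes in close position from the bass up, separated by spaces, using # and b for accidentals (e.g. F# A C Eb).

Bb D F Ab

The numeral's case and figure indicate a dominant seventh chord. In Eb major its root, the dominant, is Bb.
That chord is spelled Bb-D-F-Ab.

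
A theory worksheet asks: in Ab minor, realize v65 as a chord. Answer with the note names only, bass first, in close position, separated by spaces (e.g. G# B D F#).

Gb Bb Db Eb

The numeral's case and figure indicate a minor seventh chord. In Ab minor its root, the dominant, is Eb.
Stacking thirds from Eb gives Eb-Gb-Bb-Db.
The figured bass 65 indicates first inversion, placing the third (Gb) in the bass: Gb-Bb-Db-Eb.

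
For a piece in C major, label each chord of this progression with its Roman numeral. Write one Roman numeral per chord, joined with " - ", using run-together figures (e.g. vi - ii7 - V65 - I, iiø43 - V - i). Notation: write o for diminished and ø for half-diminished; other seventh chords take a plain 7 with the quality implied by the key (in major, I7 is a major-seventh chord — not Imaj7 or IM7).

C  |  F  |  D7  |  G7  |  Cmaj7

C has root C, degree 1 in C major, so I.
F: root F is the subdominant; major triad there is IV.
D7 is the secondary dominant of V (dominant seventh chord on D): V7/V.
G7: root G is the dominant; dominant seventh chord there is V7.
Cmaj7 has root C, degree 1 in C major, so I7.

I - IV - V7/V - V7 - I7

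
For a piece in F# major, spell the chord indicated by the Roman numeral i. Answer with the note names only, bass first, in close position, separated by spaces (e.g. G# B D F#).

Scale degree 1 in F# major is F#; here the chord built on it is altered to a minor triad. i is the minor tonic, borrowed from the parallel minor.
So the chord is F#-A-C#.

F# A C#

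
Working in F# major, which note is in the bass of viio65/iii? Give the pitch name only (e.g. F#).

B#

The applied chord viio65/iii is rooted on G##: G##-B#-D#-F#.
The figure 65 means first inversion — the third is in the bass.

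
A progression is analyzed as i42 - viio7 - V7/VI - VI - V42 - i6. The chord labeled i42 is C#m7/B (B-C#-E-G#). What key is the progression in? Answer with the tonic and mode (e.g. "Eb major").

The anchor chord is a minor seventh chord on C#, labeled i42.
If C# is scale degree 1 and the mode makes that degree carry a minor seventh chord, the tonic is C# and the mode is minor.

C# minor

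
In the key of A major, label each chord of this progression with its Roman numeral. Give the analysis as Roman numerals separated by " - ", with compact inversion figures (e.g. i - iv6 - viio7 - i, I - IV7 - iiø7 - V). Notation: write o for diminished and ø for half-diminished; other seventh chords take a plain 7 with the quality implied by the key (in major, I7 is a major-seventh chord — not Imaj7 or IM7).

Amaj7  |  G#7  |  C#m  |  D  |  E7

I7 - V7/iii - iii - IV - V7

Amaj7: major seventh chord on A = scale degree 1 → I7.
G#7: a dominant seventh chord on G#, the applied dominant of iii → V7/iii.
C#m: root C# is the mediant; minor triad there is iii.
D has root D, degree 4 in A major, so IV.
E7: dominant seventh chord on E = scale degree 5 → V7.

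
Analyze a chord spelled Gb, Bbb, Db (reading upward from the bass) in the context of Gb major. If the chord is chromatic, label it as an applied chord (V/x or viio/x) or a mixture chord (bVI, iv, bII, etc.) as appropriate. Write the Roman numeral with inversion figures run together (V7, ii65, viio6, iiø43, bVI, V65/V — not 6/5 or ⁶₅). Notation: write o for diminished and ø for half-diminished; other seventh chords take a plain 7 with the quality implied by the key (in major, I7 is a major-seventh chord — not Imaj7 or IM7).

Stacked in thirds the chord is Gb-Bbb-Db: a minor triad on Gb.
Gb is the first degree of Gb major. This is the minor tonic, borrowed from the parallel minor.

i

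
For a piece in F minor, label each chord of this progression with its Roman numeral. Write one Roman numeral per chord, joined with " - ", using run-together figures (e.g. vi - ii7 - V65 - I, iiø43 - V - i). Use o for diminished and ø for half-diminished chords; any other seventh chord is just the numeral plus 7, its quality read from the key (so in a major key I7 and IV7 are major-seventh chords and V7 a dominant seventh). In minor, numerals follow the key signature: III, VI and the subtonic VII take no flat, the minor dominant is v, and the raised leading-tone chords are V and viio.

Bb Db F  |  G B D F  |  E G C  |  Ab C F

iv - V7/V - V6 - i6

Bb-Db-F: root Bb is the subdominant; minor triad there is iv.
G-B-D-F: a dominant seventh chord on G, the applied dominant of V → V7/V.
E-G-C: major triad on C = scale degree 5 → V6.
Ab-C-F has root F, degree 1 in F minor, so i6.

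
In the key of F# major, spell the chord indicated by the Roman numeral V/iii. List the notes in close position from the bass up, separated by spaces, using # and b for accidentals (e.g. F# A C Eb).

V/iii is a secondary dominant — the dominant triad of iii. iii in F# major is A#, so the applied chord's root is E#, a perfect fifth above.
Building a major triad on E# gives E#-G##-B#.

E# G## B#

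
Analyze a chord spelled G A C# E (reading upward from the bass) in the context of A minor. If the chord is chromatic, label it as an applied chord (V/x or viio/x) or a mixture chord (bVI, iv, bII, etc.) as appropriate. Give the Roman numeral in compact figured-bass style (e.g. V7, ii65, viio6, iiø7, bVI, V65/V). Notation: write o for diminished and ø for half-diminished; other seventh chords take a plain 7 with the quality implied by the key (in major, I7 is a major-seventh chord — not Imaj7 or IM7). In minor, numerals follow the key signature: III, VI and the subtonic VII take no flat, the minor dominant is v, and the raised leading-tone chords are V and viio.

V42/iv

Stacked in thirds the chord is A-C#-E-G: a dominant seventh chord on A.
A is not a diatonic chord root with this quality in A minor, but it lies a perfect fifth above D (iv), so the chord functions as an applied dominant of iv.
With G in the bass the chord is in third inversion, so the figured bass is 42.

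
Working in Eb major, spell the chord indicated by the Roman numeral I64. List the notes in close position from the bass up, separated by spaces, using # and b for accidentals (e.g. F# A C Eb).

Bb Eb G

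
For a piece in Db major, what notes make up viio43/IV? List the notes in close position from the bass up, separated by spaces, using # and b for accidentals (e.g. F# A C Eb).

viio43/IV is a secondary leading-tone chord. The target IV is Gb in Db major; the applied chord is rooted a semitone below, on F.
Building a fully diminished seventh chord on F gives F-Ab-Cb-Ebb.
The figured bass 43 indicates second inversion, placing the fifth (Cb) in the bass: Cb-Ebb-F-Ab.

Cb Ebb F Ab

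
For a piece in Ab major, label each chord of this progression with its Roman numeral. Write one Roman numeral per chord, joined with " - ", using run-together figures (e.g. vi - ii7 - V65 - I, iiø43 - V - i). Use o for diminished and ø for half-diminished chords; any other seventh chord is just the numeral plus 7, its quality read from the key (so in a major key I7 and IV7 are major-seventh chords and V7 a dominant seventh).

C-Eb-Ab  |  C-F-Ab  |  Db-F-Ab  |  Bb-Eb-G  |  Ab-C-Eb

I6 - vi64 - IV - V64 - I

C-Eb-Ab has root Ab, degree 1 in Ab major, so I6.
C-F-Ab: root F is the submediant; minor triad there is vi64.
Db-F-Ab has root Db, degree 4 in Ab major, so IV.
Bb-Eb-G: root Eb is the dominant; major triad there is V64.
Ab-C-Eb has root Ab, degree 1 in Ab major, so I.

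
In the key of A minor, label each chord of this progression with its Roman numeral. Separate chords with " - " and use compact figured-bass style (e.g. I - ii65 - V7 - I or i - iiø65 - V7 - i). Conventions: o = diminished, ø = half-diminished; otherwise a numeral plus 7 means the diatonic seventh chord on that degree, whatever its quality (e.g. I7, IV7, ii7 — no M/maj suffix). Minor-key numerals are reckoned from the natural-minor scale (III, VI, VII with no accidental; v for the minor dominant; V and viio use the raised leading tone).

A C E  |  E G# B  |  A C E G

A-C-E has root A, degree 1 in A minor, so i.
E-G#-B has root E, degree 5 in A minor, so V.
A-C-E-G has root A, degree 1 in A minor, so i7.

i - V - i7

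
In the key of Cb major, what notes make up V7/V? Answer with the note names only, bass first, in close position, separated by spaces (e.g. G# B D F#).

Db F Ab Cb

V7/V is a secondary dominant — the dominant seventh of V. V in Cb major is Gb, so the applied chord's root is Db, a perfect fifth above.
Building a dominant seventh chord on Db gives Db-F-Ab-Cb.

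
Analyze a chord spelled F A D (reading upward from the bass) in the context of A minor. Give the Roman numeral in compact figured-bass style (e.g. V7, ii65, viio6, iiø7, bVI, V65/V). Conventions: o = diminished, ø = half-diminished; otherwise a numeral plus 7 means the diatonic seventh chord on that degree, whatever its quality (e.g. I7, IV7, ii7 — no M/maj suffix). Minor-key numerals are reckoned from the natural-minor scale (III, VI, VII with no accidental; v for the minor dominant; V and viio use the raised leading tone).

iv6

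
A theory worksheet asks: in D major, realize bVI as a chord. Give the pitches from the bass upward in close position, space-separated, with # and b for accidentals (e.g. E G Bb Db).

Bb D F

Scale degree 6 in D major is B; lowering it a half step gives Bb. bVI is a major triad on the lowered sixth degree, borrowed from the parallel minor.
So the chord is Bb-D-F, a major triad.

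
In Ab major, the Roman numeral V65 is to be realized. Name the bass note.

G

V in Ab major has root Eb; the chord is Eb-G-Bb-Db.
The figure 65 means first inversion — the third is in the bass.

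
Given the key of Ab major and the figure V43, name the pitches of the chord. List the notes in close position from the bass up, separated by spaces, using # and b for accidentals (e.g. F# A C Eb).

In Ab major, scale degree 5 is Eb, and the diatonic chord built there is a dominant seventh chord.
Stacking thirds from Eb gives Eb-G-Bb-Db.
With the 43 figure the chord is in second inversion; from the bass Bb upward in close position it reads Bb-Db-Eb-G.

Bb Db Eb G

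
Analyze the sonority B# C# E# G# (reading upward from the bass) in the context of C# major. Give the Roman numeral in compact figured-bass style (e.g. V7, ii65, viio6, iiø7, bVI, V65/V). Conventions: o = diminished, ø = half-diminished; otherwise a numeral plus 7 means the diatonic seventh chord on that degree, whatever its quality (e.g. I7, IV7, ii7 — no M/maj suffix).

The pitches C#-E#-G#-B# form a major seventh chord rooted on C#.
C# is scale degree 1 in C# major, and a major seventh chord on that degree is written I7.
With B# in the bass the chord is in third inversion, so the figured bass is 42.

I42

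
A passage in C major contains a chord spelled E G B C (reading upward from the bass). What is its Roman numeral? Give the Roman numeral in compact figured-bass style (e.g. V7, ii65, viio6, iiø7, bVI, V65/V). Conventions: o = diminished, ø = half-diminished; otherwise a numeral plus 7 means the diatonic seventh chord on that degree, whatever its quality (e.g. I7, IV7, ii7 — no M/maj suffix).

The pitches C-E-G-B form a major seventh chord rooted on C.
In C major, C is the tonic; the diatonic major seventh chord there is I7.
With E in the bass the chord is in first inversion, so the figured bass is 65.

I65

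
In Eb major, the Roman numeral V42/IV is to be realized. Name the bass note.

The applied chord V42/IV is rooted on Eb: Eb-G-Bb-Db.
The figure 42 means third inversion — the seventh is in the bass.

Db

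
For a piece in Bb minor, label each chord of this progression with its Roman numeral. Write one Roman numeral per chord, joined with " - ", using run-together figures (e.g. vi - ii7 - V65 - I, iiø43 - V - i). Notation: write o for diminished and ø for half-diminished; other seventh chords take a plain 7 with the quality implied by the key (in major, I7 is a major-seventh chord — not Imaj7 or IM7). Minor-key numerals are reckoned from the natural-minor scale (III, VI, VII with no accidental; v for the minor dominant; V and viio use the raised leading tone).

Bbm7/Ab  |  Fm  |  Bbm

i42 - v - i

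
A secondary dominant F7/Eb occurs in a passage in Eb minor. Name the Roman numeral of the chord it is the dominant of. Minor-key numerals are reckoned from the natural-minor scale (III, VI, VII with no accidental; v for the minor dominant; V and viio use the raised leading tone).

V

The chord is a dominant seventh chord on F.
A dominant resolves down a perfect fifth: F → Bb. In Eb minor, Bb is scale degree 5, i.e. V.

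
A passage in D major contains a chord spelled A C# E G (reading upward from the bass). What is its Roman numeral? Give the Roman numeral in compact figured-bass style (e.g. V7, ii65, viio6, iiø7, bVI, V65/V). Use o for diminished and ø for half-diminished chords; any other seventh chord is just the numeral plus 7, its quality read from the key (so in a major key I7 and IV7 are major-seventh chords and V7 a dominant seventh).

V7

The pitches A-C#-E-G form a dominant seventh chord rooted on A.
In D major, A is the dominant; the diatonic dominant seventh chord there is V7.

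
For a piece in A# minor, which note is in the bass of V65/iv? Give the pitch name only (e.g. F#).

C##

The applied chord V65/iv is rooted on A#: A#-C##-E#-G#.
The figure 65 means first inversion — the third is in the bass.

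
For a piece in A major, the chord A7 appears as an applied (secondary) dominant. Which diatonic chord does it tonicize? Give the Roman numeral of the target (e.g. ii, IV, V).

IV

The chord is a dominant seventh chord on A.
A dominant resolves down a perfect fifth: A → D. In A major, D is scale degree 4, i.e. IV.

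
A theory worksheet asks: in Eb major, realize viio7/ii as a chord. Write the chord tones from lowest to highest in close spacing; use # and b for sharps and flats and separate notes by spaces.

viio7/ii is a secondary leading-tone chord. The target ii is F in Eb major; the applied chord is rooted a semitone below, on E.
Building a fully diminished seventh chord on E gives E-G-Bb-Db.

E G Bb Db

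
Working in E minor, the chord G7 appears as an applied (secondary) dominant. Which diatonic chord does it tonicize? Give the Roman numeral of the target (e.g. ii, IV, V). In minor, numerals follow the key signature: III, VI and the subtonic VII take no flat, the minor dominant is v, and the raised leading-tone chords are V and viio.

VI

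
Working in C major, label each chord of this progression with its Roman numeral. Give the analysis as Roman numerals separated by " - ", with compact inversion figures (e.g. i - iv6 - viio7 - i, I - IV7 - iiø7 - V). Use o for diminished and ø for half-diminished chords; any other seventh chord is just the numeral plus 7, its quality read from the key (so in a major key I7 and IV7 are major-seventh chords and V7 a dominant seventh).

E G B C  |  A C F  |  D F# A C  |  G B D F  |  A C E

I65 - IV6 - V7/V - V7 - vi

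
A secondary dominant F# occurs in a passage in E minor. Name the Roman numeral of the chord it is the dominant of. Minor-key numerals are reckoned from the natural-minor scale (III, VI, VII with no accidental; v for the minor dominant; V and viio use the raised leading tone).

The chord is a major triad on F#.
A dominant resolves down a perfect fifth: F# → B. In E minor, B is scale degree 5, i.e. V.

V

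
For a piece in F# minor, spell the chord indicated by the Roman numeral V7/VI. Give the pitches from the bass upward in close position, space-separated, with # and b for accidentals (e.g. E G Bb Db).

V7/VI is a secondary dominant — the dominant seventh of VI. VI in F# minor is D, so the applied chord's root is A, a perfect fifth above.
Building a dominant seventh chord on A gives A-C#-E-G.

A C# E G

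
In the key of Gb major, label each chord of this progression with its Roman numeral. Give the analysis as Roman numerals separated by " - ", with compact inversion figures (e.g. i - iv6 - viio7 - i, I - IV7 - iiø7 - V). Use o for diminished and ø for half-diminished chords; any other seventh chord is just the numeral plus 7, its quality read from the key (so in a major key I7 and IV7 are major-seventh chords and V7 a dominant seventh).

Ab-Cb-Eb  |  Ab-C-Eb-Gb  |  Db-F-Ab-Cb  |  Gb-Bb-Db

ii - V7/V - V7 - I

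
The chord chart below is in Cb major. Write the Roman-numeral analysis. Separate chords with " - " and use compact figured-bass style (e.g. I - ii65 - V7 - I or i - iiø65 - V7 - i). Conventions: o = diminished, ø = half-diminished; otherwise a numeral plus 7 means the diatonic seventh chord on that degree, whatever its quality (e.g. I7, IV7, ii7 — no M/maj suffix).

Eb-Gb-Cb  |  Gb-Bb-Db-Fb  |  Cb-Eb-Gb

Eb-Gb-Cb: major triad on Cb = scale degree 1 → I6.
Gb-Bb-Db-Fb has root Gb, degree 5 in Cb major, so V7.
Cb-Eb-Gb has root Cb, degree 1 in Cb major, so I.

I6 - V7 - I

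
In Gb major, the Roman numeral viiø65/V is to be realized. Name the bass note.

Eb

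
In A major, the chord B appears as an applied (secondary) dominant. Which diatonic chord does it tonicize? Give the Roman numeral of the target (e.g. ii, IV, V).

The chord is a major triad on B.
A dominant resolves down a perfect fifth: B → E. In A major, E is scale degree 5, i.e. V.

V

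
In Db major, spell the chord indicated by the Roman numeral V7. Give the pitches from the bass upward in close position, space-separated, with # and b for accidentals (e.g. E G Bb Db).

In Db major, scale degree 5 is Ab, and the diatonic chord built there is a dominant seventh chord.
Stacking thirds from Ab gives Ab-C-Eb-Gb.

Ab C Eb Gb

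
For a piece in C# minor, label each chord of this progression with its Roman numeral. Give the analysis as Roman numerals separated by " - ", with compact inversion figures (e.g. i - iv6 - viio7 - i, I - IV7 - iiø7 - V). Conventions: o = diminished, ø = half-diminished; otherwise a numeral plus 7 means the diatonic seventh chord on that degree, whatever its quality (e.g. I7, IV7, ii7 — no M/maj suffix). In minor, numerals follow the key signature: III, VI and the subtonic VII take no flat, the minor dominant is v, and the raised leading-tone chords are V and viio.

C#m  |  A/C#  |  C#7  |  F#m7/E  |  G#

C#m: minor triad on C# = scale degree 1 → i.
A/C#: major triad on A = scale degree 6 → VI6.
C#7: chromatic; C# is V of iv, so V7/iv.
F#m7/E has root F#, degree 4 in C# minor, so iv42.
G#: major triad on G# = scale degree 5 → V.

i - VI6 - V7/iv - iv42 - V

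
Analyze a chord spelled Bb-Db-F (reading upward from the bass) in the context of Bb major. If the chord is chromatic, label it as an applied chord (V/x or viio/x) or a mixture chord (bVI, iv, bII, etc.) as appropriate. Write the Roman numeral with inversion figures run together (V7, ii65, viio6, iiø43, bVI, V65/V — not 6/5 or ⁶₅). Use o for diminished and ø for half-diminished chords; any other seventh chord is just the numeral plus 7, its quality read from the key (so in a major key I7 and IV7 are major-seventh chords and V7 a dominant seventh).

i

Stacked in thirds the chord is Bb-Db-F: a minor triad on Bb.
Bb is the first degree of Bb major. This is the minor tonic, borrowed from the parallel minor.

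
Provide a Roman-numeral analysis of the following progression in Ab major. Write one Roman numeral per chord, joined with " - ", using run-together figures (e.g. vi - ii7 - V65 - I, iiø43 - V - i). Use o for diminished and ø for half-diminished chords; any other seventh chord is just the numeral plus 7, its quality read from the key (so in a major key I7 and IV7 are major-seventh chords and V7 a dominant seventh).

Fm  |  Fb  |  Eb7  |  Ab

vi - bVI - V7 - I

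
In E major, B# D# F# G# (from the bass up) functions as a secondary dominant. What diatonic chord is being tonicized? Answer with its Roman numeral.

vi

The chord is a dominant seventh chord on G#.
A dominant resolves down a perfect fifth: G# → C#. In E major, C# is scale degree 6, i.e. vi.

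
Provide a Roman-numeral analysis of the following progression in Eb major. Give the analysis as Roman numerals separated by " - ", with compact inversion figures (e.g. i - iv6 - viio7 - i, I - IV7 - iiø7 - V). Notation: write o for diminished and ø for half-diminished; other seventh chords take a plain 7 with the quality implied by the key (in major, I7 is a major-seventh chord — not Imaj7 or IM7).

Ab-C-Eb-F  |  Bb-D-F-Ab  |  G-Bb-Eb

ii65 - V7 - I6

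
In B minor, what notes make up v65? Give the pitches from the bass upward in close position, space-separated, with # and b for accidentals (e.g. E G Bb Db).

A C# E F#

The numeral's case and figure indicate a minor seventh chord. In B minor its root, the dominant, is F#.
That chord is spelled F#-A-C#-E.
With the 65 figure the chord is in first inversion; from the bass A upward in close position it reads A-C#-E-F#.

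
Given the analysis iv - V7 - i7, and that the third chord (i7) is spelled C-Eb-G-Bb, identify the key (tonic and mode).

i7 is given as C-Eb-G-Bb — a minor seventh chord with root C.
If C is scale degree 1 and the mode makes that degree carry a minor seventh chord, the tonic is C and the mode is minor.

C minor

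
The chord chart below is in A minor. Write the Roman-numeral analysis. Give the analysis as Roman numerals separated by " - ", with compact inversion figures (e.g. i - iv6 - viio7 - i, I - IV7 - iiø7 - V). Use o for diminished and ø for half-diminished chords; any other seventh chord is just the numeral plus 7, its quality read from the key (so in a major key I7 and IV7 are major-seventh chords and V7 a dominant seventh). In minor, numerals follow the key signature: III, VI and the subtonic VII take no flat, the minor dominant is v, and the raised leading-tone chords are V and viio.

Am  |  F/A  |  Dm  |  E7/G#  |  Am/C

i - VI6 - iv - V65 - i6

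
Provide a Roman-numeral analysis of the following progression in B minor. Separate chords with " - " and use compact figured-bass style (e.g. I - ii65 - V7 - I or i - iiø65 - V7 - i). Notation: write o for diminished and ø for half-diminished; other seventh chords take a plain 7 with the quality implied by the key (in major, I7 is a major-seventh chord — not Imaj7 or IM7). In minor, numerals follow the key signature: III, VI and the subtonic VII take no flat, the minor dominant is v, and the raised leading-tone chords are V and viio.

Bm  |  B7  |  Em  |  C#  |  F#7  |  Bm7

i - V7/iv - iv - V/V - V7 - i7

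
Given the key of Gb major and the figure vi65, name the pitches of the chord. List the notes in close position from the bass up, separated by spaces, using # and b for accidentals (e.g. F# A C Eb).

In Gb major, the sixth degree is Eb, and the diatonic chord built there is a minor seventh chord.
That chord is spelled Eb-Gb-Bb-Db.
With the 65 figure the chord is in first inversion; from the bass Gb upward in close position it reads Gb-Bb-Db-Eb.

Gb Bb Db Eb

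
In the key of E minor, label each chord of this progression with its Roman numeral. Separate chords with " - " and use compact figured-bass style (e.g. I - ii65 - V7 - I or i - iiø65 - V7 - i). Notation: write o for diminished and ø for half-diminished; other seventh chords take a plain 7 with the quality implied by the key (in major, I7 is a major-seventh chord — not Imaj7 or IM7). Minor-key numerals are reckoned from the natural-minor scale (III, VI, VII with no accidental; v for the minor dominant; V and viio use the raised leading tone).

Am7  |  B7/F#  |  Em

Am7: root A is the subdominant; minor seventh chord there is iv7.
B7/F# has root B, degree 5 in E minor, so V43.
Em: minor triad on E = scale degree 1 → i.

iv7 - V43 - i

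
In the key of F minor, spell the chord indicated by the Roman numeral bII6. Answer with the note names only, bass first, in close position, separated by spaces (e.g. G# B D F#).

bII6 is the Neapolitan sixth — a major triad on the lowered second degree, here in its customary first inversion. In F minor that root is Gb.
So the chord is Gb-Bb-Db.
The figured bass 6 indicates first inversion, placing the third (Bb) in the bass: Bb-Db-Gb.

Bb Db Gb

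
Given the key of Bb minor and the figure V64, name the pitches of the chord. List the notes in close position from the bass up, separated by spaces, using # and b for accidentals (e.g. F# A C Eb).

In Bb minor, scale degree 5 is F. The dominant is major (leading tone raised), so V is a major triad.
That chord is spelled F-A-C.
The figured bass 64 indicates second inversion, placing the fifth (C) in the bass: C-F-A.

C F A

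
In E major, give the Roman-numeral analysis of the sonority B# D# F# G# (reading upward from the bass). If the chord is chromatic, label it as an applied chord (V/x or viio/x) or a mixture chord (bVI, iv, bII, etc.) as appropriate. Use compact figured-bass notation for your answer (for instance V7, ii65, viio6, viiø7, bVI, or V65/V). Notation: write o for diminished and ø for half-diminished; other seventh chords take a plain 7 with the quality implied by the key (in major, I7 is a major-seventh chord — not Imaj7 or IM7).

V65/vi

Stacked in thirds the chord is G#-B#-D#-F#: a dominant seventh chord on G#.
G# is not a diatonic chord root with this quality in E major, but it lies a perfect fifth above C# (vi), so the chord functions as an applied dominant of vi.
With B# in the bass the chord is in first inversion, so the figured bass is 65.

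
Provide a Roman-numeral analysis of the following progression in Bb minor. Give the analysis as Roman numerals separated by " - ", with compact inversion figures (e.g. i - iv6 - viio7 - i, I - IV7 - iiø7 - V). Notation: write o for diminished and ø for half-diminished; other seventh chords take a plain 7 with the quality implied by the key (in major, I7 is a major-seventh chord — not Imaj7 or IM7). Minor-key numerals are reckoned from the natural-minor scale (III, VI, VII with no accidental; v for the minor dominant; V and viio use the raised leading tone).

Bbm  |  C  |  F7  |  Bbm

i - V/V - V7 - i

Bbm: minor triad on Bb = scale degree 1 → i.
C: chromatic; C is V of V, so V/V.
F7 has root F, degree 5 in Bb minor, so V7.
Bbm: minor triad on Bb = scale degree 1 → i.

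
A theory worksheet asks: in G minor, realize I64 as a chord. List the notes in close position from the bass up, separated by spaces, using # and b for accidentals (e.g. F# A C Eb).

D G B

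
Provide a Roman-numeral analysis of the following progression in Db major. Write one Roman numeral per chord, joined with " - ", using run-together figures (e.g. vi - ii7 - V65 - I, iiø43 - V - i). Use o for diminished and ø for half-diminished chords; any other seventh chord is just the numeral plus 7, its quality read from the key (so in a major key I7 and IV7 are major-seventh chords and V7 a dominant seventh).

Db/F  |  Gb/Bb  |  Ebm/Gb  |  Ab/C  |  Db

Db/F: root Db is the tonic; major triad there is I6.
Gb/Bb has root Gb, degree 4 in Db major, so IV6.
Ebm/Gb: minor triad on Eb = scale degree 2 → ii6.
Ab/C has root Ab, degree 5 in Db major, so V6.
Db has root Db, degree 1 in Db major, so I.

I6 - IV6 - ii6 - V6 - I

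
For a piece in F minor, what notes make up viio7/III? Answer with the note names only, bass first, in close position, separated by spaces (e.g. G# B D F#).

G Bb Db Fb

The slash marks an applied leading-tone chord: viio of III. In F minor, III is Ab, so the leading tone to it is G, a half step below.
Building a fully diminished seventh chord on G gives G-Bb-Db-Fb.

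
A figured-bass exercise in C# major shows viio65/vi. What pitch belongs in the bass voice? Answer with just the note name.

The applied chord viio65/vi is rooted on G##: G##-B#-D#-F#.
The figure 65 means first inversion — the third is in the bass.

B#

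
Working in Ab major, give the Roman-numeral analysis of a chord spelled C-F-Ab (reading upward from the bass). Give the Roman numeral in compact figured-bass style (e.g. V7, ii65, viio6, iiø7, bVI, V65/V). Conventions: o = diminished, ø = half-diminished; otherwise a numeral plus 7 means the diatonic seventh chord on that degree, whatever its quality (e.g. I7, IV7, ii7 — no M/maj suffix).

vi64

The pitches F-Ab-C form a minor triad rooted on F.
F is scale degree 6 in Ab major, and a minor triad on that degree is written vi.
With C in the bass the chord is in second inversion, so the figured bass is 64.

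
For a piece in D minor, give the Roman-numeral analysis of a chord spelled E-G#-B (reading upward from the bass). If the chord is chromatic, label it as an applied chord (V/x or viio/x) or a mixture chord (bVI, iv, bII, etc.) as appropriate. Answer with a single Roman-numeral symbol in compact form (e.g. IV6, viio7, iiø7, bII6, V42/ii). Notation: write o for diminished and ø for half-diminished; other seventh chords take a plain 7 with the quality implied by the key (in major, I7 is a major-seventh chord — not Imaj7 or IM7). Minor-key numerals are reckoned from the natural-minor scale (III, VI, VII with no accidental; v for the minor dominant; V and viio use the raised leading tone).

V/V

Stacked in thirds the chord is E-G#-B: a major triad on E.
E is not a diatonic chord root with this quality in D minor, but it lies a perfect fifth above A (V), so the chord functions as an applied dominant of V.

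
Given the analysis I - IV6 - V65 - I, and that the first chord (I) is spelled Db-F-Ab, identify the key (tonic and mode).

The chord Db is a major triad rooted on Db; its label is I.
If Db is scale degree 1 and the mode makes that degree carry a major triad, the tonic is Db and the mode is major.

Db major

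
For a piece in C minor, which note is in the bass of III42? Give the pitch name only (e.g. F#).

III in C minor has root Eb; the chord is Eb-G-Bb-D.
The figure 42 means third inversion — the seventh is in the bass.

D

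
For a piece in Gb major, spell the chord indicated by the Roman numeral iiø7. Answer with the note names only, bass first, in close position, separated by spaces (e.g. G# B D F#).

Ab Cb Ebb Gb

iiø7 is the half-diminished supertonic seventh, borrowed from the parallel minor. In Gb major that root is Ab.
So the chord is Ab-Cb-Ebb-Gb.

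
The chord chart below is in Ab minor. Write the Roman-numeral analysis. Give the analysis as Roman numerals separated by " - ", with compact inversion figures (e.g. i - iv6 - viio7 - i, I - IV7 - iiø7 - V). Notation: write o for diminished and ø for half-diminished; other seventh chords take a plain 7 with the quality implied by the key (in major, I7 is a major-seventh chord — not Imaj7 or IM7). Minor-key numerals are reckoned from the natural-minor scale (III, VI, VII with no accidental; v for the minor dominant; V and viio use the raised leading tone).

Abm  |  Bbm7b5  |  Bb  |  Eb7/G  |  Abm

i - iiø7 - V/V - V65 - i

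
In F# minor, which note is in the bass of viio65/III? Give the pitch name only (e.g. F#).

The applied chord viio65/III is rooted on G#: G#-B-D-F.
The figure 65 means first inversion — the third is in the bass.

B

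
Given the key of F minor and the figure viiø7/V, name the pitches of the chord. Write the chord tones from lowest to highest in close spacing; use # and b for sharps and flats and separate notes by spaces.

B D F A

viiø7/V is a secondary leading-tone chord. The target V is C in F minor; the applied chord is rooted a semitone below, on B.
Building a half-diminished seventh chord on B gives B-D-F-A.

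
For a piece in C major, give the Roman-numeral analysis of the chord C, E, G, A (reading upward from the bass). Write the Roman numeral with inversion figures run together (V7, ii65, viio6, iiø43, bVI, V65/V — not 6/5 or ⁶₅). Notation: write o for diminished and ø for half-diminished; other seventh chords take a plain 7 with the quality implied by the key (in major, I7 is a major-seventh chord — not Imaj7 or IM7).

Stacked in thirds the chord is A-C-E-G: a minor seventh chord on A.
In C major, A is the submediant; the diatonic minor seventh chord there is vi7.
With C in the bass the chord is in first inversion, so the figured bass is 65.

vi65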